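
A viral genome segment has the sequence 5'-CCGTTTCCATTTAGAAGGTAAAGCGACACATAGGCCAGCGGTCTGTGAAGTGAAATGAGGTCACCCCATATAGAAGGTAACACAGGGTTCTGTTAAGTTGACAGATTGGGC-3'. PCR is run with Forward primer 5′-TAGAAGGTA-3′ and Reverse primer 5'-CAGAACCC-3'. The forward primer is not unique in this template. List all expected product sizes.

The forward primer TAGAAGGTA matches the top strand at positions 12–20, 71–79.
The reverse primer's reverse complement is GGGTTCTG, matching at positions 85–92.
Each forward site pairs with the reverse site to give a product ending at position 92: sizes 81, 22 bp.

81 bp, 22 bp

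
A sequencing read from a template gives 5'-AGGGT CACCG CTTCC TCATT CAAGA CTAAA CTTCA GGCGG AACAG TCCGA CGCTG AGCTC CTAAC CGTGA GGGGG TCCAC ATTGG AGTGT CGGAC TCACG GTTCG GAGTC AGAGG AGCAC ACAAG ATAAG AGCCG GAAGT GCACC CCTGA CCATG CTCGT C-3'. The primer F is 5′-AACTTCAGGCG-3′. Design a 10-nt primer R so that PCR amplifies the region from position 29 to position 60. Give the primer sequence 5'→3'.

5'-GAGCTCAGCG-3'

The product's 3' end on the top strand is position 60.
The reverse primer anneals to the top strand over positions 51–60, i.e. to CGCTGAGCTC.
Its sequence written 5'→3' is the reverse complement: GAGCTCAGCG.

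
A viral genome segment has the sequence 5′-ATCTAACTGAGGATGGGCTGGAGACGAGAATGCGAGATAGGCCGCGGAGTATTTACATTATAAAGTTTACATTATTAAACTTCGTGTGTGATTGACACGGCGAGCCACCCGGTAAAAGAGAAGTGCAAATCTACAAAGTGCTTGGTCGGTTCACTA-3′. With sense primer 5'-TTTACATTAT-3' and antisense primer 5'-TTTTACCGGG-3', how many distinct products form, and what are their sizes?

The forward primer TTTACATTAT matches the top strand at positions 52–61, 66–75.
The reverse primer's reverse complement is CCCGGTAAAA, matching at positions 108–117.
Each forward site pairs with the reverse site to give a product ending at position 117: sizes 66, 52 bp.

Two products: 66 bp, 52 bp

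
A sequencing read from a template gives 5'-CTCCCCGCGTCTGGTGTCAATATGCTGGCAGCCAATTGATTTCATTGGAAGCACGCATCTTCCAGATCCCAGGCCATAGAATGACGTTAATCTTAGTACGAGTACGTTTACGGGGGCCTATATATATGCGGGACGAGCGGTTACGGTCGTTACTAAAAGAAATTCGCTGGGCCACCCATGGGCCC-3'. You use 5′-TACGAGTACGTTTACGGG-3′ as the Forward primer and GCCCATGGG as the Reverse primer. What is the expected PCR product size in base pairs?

Forward primer TACGAGTACGTTTACGGG is found on the top strand at positions 97–114.
The reverse primer's reverse complement is CCCATGGGC, which matches the template at positions 175–183.
Amplicon spans positions 97–183: 87 bp.

87 bp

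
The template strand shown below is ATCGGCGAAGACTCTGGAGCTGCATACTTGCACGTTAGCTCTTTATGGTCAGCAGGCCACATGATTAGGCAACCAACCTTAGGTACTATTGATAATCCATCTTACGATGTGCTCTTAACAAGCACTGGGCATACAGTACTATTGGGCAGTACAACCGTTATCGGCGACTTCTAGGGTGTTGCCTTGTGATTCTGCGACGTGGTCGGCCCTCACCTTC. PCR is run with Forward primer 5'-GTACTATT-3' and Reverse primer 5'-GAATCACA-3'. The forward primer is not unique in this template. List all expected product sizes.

110 bp, 57 bp

The forward primer GTACTATT matches the top strand at positions 83–90, 136–143.
The reverse primer's reverse complement is TGTGATTC, matching at positions 185–192.
Each forward site pairs with the reverse site to give a product ending at position 192: sizes 110, 57 bp.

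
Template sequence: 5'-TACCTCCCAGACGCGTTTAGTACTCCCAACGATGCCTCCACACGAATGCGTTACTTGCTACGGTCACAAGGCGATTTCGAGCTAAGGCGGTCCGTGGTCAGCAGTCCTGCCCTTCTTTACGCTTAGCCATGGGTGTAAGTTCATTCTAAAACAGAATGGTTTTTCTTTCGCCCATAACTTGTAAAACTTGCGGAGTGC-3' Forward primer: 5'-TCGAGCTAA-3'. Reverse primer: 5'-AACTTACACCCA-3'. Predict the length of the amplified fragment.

Scanning the template, TCGAGCTAA occurs at positions 77–85; this primer anneals to the bottom strand there with its 3' end pointing downstream.
Reverse complement of the reverse primer: TGGGTGTAAGTT. This occurs on the top strand at positions 130–141.
The product runs from position 77 to position 141, so its length is 141 − 77 + 1 = 65 bp.

65 bp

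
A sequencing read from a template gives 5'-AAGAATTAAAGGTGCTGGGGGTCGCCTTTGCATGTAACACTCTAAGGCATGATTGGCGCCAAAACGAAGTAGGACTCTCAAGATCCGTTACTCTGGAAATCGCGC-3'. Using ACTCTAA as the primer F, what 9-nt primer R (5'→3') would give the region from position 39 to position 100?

The product's 3' end on the top strand is position 100.
The reverse primer anneals to the top strand over positions 92–100, i.e. to TCTGGAAAT.
Its sequence written 5'→3' is the reverse complement: ATTTCCAGA.

5'-ATTTCCAGA-3'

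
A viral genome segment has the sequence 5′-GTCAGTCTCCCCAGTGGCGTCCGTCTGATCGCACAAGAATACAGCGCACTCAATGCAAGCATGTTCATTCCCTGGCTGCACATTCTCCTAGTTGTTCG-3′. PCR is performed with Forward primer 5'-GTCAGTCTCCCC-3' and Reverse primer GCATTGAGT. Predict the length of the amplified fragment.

Scanning the template, GTCAGTCTCCCC occurs at positions 1–12; this primer anneals to the bottom strand there with its 3' end pointing downstream.
Taking the reverse complement of GCATTGAGT gives ACTCAATGC, found at positions 48–56 on the template; the primer anneals here to the top strand with its 3' end pointing upstream.
The product runs from position 1 to position 56, so its length is 56 − 1 + 1 = 56 bp.

56 bp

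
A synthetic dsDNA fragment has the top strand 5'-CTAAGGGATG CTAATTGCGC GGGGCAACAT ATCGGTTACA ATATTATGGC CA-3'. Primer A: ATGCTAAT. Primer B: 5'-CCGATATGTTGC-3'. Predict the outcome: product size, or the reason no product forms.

Primer A (ATGCTAAT) matches the top strand at positions 8–15; it acts as a forward primer.
Primer B's reverse complement is GCAACATATCGG, matching the top strand at positions 24–35; it acts as a reverse primer.
The 3' ends face each other across positions 8–35, giving a 28 bp product.

Yes — a 28 bp product.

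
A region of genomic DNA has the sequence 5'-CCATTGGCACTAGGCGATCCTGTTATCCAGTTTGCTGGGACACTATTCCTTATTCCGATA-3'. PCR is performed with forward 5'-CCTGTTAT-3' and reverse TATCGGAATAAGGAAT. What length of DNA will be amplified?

42 bp

The forward primer matches the template at positions 19–26.
Taking the reverse complement of TATCGGAATAAGGAAT gives ATTCCTTATTCCGATA, found at positions 45–60 on the template; the primer anneals here to the top strand with its 3' end pointing upstream.
Product length = (reverse-primer end) − (forward-primer start) + 1 = 60 − 19 + 1 = 42 bp.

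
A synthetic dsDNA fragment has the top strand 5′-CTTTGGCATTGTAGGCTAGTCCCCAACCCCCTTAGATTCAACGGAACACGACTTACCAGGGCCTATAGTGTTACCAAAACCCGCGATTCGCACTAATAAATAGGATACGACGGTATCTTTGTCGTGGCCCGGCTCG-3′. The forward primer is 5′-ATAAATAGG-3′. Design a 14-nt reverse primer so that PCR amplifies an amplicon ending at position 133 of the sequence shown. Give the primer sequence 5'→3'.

The forward primer binds at positions 96–104; the product's 3' end on the top strand is position 133.
The reverse primer anneals to the top strand over positions 120–133, i.e. to TGTCGTGGCCCGGC.
Its sequence written 5'→3' is the reverse complement: GCCGGGCCACGACA.

5'-GCCGGGCCACGACA-3'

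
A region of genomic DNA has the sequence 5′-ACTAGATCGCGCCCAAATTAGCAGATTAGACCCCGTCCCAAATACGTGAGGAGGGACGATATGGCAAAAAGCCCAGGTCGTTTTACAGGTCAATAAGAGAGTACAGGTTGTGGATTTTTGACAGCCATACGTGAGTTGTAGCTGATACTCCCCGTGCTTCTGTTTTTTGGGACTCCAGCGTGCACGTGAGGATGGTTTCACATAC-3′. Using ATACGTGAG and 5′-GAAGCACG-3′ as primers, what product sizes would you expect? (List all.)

The forward primer ATACGTGAG matches the top strand at positions 42–50, 127–135.
The reverse primer's reverse complement is CGTGCTTC, matching at positions 153–160.
Each forward site pairs with the reverse site to give a product ending at position 160: sizes 119, 34 bp.

119 bp, 34 bp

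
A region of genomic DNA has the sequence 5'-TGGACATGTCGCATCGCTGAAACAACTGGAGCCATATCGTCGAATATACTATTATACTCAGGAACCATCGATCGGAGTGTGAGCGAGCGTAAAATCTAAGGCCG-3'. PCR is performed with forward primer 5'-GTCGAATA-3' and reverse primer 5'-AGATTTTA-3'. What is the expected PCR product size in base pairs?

Scanning the template, GTCGAATA occurs at positions 39–46; this primer anneals to the bottom strand there with its 3' end pointing downstream.
Reverse complement of the reverse primer: TAAAATCT. This occurs on the top strand at positions 90–97.
Amplicon spans positions 39–97: 59 bp.

59 bp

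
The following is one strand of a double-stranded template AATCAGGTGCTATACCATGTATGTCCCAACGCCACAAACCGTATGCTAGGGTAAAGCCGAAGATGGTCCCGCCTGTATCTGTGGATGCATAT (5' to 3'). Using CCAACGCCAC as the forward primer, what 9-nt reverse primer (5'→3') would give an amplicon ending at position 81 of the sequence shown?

The forward primer binds at positions 26–35; the product's 3' end on the top strand is position 81.
The reverse primer anneals to the top strand over positions 73–81, i.e. to CTGTATCTG.
Its sequence written 5'→3' is the reverse complement: CAGATACAG.

5'-CAGATACAG-3'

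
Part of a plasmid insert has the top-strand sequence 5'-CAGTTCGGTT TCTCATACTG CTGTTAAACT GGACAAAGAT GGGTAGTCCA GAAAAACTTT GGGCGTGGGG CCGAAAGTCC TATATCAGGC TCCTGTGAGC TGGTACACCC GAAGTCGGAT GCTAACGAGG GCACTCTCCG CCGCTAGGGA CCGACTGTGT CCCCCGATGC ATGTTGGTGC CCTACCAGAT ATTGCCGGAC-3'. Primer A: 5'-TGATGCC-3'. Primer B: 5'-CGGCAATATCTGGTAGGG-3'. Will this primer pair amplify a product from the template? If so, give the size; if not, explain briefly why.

Primer A (TGATGCC) does not match the top strand, and its reverse complement GGCATCA does not match either.
With no annealing site for primer A, no amplification occurs.

No product — primer A has no binding site in the template.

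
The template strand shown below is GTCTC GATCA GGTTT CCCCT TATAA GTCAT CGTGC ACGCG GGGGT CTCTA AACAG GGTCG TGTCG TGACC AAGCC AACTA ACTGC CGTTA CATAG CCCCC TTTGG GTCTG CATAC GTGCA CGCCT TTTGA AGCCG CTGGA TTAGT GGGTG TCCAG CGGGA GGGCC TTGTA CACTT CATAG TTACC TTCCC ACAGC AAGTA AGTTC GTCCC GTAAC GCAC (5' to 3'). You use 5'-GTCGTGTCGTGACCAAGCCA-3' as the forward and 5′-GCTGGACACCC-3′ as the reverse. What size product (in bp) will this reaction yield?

100 bp

Forward primer GTCGTGTCGTGACCAAGCCA is found on the top strand at positions 57–76.
Reverse complement of the reverse primer: GGGTGTCCAGC. This occurs on the top strand at positions 146–156.
Product length = (reverse-primer end) − (forward-primer start) + 1 = 156 − 57 + 1 = 100 bp.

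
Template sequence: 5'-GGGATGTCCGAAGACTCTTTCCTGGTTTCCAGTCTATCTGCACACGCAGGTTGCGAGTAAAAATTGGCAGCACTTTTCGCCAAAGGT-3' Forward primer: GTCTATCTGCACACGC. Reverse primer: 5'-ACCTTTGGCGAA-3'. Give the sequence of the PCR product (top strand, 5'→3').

5'-GTCTATCTGCACACGCAGGTTGCGAGTAAAAATTGGCAGCACTTTTCGCCAAAGGT-3'

The forward primer matches the template at positions 32–47.
The reverse primer's reverse complement is TTCGCCAAAGGT, which matches the template at positions 76–87.
The product is the template from position 32 through 87 (56 bp).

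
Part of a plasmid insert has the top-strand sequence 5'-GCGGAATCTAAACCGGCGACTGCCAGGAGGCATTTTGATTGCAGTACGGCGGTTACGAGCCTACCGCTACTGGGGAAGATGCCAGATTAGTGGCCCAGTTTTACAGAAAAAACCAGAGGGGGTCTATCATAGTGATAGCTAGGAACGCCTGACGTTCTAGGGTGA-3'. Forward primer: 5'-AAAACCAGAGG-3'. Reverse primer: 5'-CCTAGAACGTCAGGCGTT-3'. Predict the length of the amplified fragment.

Forward primer AAAACCAGAGG is found on the top strand at positions 109–119.
Reverse complement of the reverse primer: AACGCCTGACGTTCTAGG. This occurs on the top strand at positions 144–161.
Amplicon spans positions 109–161: 53 bp.

53 bp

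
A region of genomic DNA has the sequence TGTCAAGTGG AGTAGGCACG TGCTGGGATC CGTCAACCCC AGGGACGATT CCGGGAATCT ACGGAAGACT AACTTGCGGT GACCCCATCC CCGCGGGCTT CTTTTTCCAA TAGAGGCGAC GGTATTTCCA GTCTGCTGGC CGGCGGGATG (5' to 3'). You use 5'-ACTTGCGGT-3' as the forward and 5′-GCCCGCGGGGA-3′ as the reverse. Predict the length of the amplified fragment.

27 bp

Forward primer ACTTGCGGT is found on the top strand at positions 72–80.
Taking the reverse complement of GCCCGCGGGGA gives TCCCCGCGGGC, found at positions 88–98 on the template; the primer anneals here to the top strand with its 3' end pointing upstream.
The product runs from position 72 to position 98, so its length is 98 − 72 + 1 = 27 bp.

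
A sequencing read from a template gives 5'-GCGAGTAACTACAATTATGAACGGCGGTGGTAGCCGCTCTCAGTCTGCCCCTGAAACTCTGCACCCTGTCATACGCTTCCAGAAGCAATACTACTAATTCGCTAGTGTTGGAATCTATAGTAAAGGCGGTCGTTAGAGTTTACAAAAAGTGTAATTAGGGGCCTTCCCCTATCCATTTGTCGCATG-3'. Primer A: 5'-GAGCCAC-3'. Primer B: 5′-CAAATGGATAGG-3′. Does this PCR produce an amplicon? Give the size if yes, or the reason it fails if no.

No product — primer A has no binding site in the template.

Primer A (GAGCCAC) does not match the top strand, and its reverse complement GTGGCTC does not match either.
With no annealing site for primer A, no amplification occurs.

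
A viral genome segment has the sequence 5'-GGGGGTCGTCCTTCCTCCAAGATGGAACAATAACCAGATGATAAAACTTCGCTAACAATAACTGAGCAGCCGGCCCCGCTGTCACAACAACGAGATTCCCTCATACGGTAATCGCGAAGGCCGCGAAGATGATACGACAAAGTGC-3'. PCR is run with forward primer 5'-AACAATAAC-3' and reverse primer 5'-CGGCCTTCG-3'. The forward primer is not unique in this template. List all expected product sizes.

98 bp, 70 bp

The forward primer AACAATAAC matches the top strand at positions 26–34, 54–62.
The reverse primer's reverse complement is CGAAGGCCG, matching at positions 115–123.
Each forward site pairs with the reverse site to give a product ending at position 123: sizes 98, 70 bp.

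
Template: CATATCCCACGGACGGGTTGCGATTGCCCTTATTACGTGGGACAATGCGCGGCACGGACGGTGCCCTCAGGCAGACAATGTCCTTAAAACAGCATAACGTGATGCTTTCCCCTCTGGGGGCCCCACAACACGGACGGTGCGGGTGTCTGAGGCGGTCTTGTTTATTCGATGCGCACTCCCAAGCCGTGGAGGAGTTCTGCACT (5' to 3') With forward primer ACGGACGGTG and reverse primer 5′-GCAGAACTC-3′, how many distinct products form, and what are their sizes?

Two products: 147 bp, 71 bp

The forward primer ACGGACGGTG matches the top strand at positions 54–63, 130–139.
The reverse primer's reverse complement is GAGTTCTGC, matching at positions 192–200.
Each forward site pairs with the reverse site to give a product ending at position 200: sizes 147, 71 bp.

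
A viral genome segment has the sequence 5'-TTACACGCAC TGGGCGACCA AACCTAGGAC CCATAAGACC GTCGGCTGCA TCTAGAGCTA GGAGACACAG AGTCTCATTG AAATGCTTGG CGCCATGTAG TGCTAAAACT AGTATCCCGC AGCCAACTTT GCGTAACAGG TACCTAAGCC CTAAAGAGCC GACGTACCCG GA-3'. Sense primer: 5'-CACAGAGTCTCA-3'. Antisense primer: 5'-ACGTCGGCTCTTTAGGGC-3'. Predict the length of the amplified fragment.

100 bp

The forward primer matches the template at positions 66–77.
Reverse complement of the reverse primer: GCCCTAAAGAGCCGACGT. This occurs on the top strand at positions 148–165.
Product length = (reverse-primer end) − (forward-primer start) + 1 = 165 − 66 + 1 = 100 bp.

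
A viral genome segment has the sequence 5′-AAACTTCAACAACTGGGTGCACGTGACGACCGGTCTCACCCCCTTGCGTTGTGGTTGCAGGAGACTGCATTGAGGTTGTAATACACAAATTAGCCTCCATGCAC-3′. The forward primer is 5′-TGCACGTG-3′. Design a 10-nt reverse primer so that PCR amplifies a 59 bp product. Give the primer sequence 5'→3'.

5'-ACCTCAATGC-3'

The forward primer binds at positions 18–25, so a 59 bp product ends at position 18 + 59 − 1 = 76.
The reverse primer anneals to the top strand over positions 67–76, i.e. to GCATTGAGGT.
Its sequence written 5'→3' is the reverse complement: ACCTCAATGC.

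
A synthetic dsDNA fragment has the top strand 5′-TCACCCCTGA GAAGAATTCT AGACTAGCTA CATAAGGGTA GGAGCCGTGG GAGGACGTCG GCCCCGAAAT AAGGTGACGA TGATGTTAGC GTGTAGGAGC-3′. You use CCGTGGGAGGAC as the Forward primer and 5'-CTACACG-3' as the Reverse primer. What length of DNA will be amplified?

Forward primer CCGTGGGAGGAC is found on the top strand at positions 45–56.
Reverse complement of the reverse primer: CGTGTAG. This occurs on the top strand at positions 90–96.
Amplicon spans positions 45–96: 52 bp.

52 bp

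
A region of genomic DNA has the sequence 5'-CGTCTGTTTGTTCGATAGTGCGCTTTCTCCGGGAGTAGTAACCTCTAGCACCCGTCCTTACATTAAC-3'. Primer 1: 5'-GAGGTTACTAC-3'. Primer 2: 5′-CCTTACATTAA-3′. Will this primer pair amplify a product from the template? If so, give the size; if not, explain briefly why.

Primer 1 (GAGGTTACTAC) has reverse complement GTAGTAACCTC, which matches the top strand at positions 35–45; primer 1 anneals to the top strand there with its 3' end pointing upstream toward position 35.
Primer 2 (CCTTACATTAA) matches the top strand directly at positions 56–66; it anneals to the bottom strand with its 3' end pointing downstream toward position 66.
The 3' ends diverge (primer 1 extends toward position 1, primer 2 toward position 67), so the primers never converge on a shared product.

No product — the primers' 3' ends point away from each other.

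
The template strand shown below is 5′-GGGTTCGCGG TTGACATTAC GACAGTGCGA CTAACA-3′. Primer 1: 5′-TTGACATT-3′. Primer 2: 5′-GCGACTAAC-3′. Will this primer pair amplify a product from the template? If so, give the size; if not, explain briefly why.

No product — both primers anneal to the same strand and extend in the same direction.

Primer 1 (TTGACATT) matches the top strand at positions 11–18 (3' end points downstream).
Primer 2 (GCGACTAAC) also matches the top strand directly, at positions 27–35 — its reverse complement GTTAGTCGC is not present.
Both primers anneal to the bottom strand with 3' ends pointing the same way, so neither can prime synthesis back toward the other.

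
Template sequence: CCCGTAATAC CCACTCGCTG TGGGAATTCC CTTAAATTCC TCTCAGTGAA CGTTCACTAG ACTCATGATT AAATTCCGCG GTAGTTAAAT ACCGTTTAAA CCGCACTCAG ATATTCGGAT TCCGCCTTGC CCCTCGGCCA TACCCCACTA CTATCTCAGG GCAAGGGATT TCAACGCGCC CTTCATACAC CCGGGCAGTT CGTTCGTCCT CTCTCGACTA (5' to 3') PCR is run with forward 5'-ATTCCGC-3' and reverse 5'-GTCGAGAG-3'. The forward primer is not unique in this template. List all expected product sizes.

146 bp, 100 bp

The forward primer ATTCCGC matches the top strand at positions 73–79, 119–125.
The reverse primer's reverse complement is CTCTCGAC, matching at positions 211–218.
Each forward site pairs with the reverse site to give a product ending at position 218: sizes 146, 100 bp.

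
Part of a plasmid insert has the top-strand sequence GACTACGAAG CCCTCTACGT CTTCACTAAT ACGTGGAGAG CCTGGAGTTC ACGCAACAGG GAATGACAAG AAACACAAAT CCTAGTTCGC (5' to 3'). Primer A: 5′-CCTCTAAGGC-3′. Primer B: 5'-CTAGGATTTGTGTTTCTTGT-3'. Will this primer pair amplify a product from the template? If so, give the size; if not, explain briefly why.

Primer A (CCTCTAAGGC) does not match the top strand, and its reverse complement GCCTTAGAGG does not match either.
With no annealing site for primer A, no amplification occurs.

No product — primer A has no binding site in the template.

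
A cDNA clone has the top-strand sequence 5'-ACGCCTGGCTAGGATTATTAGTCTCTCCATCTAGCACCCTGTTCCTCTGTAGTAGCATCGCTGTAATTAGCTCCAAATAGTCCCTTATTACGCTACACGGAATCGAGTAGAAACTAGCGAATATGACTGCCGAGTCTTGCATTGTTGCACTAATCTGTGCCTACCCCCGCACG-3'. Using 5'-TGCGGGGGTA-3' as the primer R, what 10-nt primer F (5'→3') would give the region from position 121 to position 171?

5'-ATATGACTGC-3'

The reverse primer's reverse complement TACCCCCGCA matches the template at positions 162–171; the product starts at position 121.
The forward primer is identical to the top strand over positions 121–130: ATATGACTGC.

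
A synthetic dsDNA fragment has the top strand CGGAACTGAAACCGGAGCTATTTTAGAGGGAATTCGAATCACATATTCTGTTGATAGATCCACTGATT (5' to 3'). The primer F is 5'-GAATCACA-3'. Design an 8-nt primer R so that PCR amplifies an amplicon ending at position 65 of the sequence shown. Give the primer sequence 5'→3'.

5'-CAGTGGAT-3'

The forward primer binds at positions 36–43; the product's 3' end on the top strand is position 65.
The reverse primer anneals to the top strand over positions 58–65, i.e. to ATCCACTG.
Its sequence written 5'→3' is the reverse complement: CAGTGGAT.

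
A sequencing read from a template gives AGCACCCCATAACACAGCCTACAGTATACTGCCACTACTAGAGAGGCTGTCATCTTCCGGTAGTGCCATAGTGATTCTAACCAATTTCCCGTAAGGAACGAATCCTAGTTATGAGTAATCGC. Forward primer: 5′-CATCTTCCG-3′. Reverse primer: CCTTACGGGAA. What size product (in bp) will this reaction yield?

Forward primer CATCTTCCG is found on the top strand at positions 51–59.
The reverse primer's reverse complement is TTCCCGTAAGG, which matches the template at positions 86–96.
Amplicon spans positions 51–96: 46 bp.

46 bp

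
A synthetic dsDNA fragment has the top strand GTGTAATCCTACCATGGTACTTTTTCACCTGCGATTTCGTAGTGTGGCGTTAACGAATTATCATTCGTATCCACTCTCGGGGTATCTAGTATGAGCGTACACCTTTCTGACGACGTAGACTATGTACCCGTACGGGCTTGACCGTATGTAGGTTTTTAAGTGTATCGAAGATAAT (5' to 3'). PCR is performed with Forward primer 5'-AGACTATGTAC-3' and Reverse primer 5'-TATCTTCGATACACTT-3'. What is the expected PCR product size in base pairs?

57 bp

The forward primer matches the template at positions 117–127.
Reverse complement of the reverse primer: AAGTGTATCGAAGATA. This occurs on the top strand at positions 158–173.
Product length = (reverse-primer end) − (forward-primer start) + 1 = 173 − 117 + 1 = 57 bp.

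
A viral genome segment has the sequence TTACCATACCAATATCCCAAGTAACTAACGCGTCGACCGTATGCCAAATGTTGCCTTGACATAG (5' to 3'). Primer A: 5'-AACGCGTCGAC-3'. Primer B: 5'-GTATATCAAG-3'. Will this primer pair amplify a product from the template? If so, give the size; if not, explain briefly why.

No product — primer B has no binding site in the template.

Primer B (GTATATCAAG) does not match the top strand, and its reverse complement CTTGATATAC does not match either.
With no annealing site for primer B, no amplification occurs.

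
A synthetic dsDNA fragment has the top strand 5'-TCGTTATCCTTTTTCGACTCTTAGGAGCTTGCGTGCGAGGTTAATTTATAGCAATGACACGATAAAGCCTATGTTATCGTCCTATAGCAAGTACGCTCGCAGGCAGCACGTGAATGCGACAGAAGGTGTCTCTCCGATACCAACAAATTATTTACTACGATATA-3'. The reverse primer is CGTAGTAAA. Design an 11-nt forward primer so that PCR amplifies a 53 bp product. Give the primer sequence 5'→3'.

5'-CACGTGAATGC-3'

The reverse primer's reverse complement TTTACTACG matches the template at positions 151–159, so the product ends at position 159.
A 53 bp product then starts at position 159 − 53 + 1 = 107.
The forward primer is identical to the top strand there: CACGTGAATGC.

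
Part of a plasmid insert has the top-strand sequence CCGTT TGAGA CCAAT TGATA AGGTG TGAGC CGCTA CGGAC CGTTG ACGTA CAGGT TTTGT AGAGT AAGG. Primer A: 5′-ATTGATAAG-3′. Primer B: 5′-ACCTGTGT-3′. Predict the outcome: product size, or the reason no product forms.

Primer B (ACCTGTGT) does not match the top strand, and its reverse complement ACACAGGT does not match either.
With no annealing site for primer B, no amplification occurs.

No product — primer B has no binding site in the template.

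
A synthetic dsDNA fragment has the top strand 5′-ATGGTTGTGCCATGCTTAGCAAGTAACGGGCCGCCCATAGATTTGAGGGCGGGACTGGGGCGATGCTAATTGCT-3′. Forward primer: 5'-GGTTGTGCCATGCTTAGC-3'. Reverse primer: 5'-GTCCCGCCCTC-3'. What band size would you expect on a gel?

53 bp

Scanning the template, GGTTGTGCCATGCTTAGC occurs at positions 3–20; this primer anneals to the bottom strand there with its 3' end pointing downstream.
Reverse complement of the reverse primer: GAGGGCGGGAC. This occurs on the top strand at positions 45–55.
The product runs from position 3 to position 55, so its length is 55 − 3 + 1 = 53 bp.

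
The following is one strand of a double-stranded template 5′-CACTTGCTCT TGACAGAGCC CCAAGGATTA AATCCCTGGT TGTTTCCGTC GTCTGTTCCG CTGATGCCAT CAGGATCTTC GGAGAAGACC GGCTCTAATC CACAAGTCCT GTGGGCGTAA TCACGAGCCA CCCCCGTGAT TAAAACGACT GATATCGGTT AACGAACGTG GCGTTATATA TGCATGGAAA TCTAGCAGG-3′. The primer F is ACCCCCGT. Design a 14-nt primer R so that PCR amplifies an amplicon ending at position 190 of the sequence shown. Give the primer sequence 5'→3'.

5'-TTTCCATGCATATA-3'

The forward primer binds at positions 130–137; the product's 3' end on the top strand is position 190.
The reverse primer anneals to the top strand over positions 177–190, i.e. to TATATGCATGGAAA.
Its sequence written 5'→3' is the reverse complement: TTTCCATGCATATA.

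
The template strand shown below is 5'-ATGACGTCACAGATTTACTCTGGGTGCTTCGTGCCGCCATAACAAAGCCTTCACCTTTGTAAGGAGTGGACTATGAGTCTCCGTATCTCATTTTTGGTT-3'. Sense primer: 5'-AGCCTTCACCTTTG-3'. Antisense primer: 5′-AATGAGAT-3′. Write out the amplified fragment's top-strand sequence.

The forward primer matches the template at positions 46–59.
The reverse primer's reverse complement is ATCTCATT, which matches the template at positions 85–92.
The product is the template from position 46 through 92 (47 bp).

5'-AGCCTTCACCTTTGTAAGGAGTGGACTATGAGTCTCCGTATCTCATT-3'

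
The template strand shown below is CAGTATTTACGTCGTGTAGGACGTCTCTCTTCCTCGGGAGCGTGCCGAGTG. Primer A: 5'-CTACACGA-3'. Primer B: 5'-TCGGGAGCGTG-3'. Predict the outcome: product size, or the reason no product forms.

No product — the primers' 3' ends point away from each other.

Primer A (CTACACGA) has reverse complement TCGTGTAG, which matches the top strand at positions 12–19; primer A anneals to the top strand there with its 3' end pointing upstream toward position 12.
Primer B (TCGGGAGCGTG) matches the top strand directly at positions 34–44; it anneals to the bottom strand with its 3' end pointing downstream toward position 44.
The 3' ends diverge (primer A extends toward position 1, primer B toward position 51), so the primers never converge on a shared product.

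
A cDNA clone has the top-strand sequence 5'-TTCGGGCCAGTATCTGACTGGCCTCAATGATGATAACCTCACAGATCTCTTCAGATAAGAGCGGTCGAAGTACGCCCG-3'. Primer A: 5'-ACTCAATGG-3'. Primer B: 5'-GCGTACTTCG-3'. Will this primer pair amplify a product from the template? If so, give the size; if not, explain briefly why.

No product — primer A has no binding site in the template.

Primer A (ACTCAATGG) does not match the top strand, and its reverse complement CCATTGAGT does not match either.
With no annealing site for primer A, no amplification occurs.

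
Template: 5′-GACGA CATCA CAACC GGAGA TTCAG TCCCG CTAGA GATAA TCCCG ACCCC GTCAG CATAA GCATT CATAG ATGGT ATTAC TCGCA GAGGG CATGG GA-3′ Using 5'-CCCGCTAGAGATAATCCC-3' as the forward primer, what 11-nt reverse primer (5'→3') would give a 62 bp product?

5'-CTCTGCGAGTA-3'

The forward primer binds at positions 27–44, so a 62 bp product ends at position 27 + 62 − 1 = 88.
The reverse primer anneals to the top strand over positions 78–88, i.e. to TACTCGCAGAG.
Its sequence written 5'→3' is the reverse complement: CTCTGCGAGTA.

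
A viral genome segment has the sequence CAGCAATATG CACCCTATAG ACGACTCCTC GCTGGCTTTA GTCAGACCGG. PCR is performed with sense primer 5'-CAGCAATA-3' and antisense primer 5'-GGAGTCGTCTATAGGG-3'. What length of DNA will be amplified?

28 bp

Scanning the template, CAGCAATA occurs at positions 1–8; this primer anneals to the bottom strand there with its 3' end pointing downstream.
The reverse primer's reverse complement is CCCTATAGACGACTCC, which matches the template at positions 13–28.
Product length = (reverse-primer end) − (forward-primer start) + 1 = 28 − 1 + 1 = 28 bp.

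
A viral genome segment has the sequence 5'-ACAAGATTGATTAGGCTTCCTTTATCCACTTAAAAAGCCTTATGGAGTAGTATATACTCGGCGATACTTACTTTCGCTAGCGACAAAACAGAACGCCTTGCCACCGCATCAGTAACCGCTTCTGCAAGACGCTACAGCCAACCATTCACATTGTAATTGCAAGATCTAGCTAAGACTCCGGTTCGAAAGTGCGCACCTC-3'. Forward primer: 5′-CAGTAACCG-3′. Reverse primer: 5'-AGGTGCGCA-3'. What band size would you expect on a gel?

Forward primer CAGTAACCG is found on the top strand at positions 110–118.
The reverse primer's reverse complement is TGCGCACCT, which matches the template at positions 190–198.
Product length = (reverse-primer end) − (forward-primer start) + 1 = 198 − 110 + 1 = 89 bp.

89 bp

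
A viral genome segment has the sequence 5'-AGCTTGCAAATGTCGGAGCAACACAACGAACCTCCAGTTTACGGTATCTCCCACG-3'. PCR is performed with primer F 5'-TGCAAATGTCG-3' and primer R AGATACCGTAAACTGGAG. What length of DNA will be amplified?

45 bp

The forward primer matches the template at positions 5–15.
The reverse primer's reverse complement is CTCCAGTTTACGGTATCT, which matches the template at positions 32–49.
Product length = (reverse-primer end) − (forward-primer start) + 1 = 49 − 5 + 1 = 45 bp.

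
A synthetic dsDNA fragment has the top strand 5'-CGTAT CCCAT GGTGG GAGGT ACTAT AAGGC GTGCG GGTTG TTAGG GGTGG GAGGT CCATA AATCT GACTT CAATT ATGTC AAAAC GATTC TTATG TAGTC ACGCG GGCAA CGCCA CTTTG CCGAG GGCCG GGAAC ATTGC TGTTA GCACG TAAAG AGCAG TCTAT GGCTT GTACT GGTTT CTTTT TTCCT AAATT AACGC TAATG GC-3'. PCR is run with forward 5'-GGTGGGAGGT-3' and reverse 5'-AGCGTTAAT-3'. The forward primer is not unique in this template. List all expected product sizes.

191 bp, 156 bp

The forward primer GGTGGGAGGT matches the top strand at positions 11–20, 46–55.
The reverse primer's reverse complement is ATTAACGCT, matching at positions 193–201.
Each forward site pairs with the reverse site to give a product ending at position 201: sizes 191, 156 bp.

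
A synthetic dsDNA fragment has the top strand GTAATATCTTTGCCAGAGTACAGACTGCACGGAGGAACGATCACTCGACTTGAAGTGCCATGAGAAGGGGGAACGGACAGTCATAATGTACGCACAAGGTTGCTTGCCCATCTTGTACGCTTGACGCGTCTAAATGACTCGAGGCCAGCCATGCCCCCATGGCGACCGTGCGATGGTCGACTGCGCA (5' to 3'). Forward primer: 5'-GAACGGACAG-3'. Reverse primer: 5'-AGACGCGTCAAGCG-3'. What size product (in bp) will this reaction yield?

Scanning the template, GAACGGACAG occurs at positions 71–80; this primer anneals to the bottom strand there with its 3' end pointing downstream.
Taking the reverse complement of AGACGCGTCAAGCG gives CGCTTGACGCGTCT, found at positions 118–131 on the template; the primer anneals here to the top strand with its 3' end pointing upstream.
Product length = (reverse-primer end) − (forward-primer start) + 1 = 131 − 71 + 1 = 61 bp.

61 bp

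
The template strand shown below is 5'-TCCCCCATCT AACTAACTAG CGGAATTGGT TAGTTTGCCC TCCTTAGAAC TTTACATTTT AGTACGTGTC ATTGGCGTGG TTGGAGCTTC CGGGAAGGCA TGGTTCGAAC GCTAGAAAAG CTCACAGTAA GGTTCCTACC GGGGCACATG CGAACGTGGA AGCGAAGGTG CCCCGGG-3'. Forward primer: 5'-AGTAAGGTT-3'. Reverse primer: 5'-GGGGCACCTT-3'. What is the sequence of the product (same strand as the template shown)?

The forward primer matches the template at positions 126–134.
Taking the reverse complement of GGGGCACCTT gives AAGGTGCCCC, found at positions 165–174 on the template; the primer anneals here to the top strand with its 3' end pointing upstream.
The product is the template from position 126 through 174 (49 bp).

5'-AGTAAGGTTCCTACCGGGGCACATGCGAACGTGGAAGCGAAGGTGCCCC-3'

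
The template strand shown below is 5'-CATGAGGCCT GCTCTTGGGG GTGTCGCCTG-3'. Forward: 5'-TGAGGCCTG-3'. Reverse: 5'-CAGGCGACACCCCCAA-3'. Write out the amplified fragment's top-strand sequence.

The forward primer matches the template at positions 3–11.
Taking the reverse complement of CAGGCGACACCCCCAA gives TTGGGGGTGTCGCCTG, found at positions 15–30 on the template; the primer anneals here to the top strand with its 3' end pointing upstream.
The product is the template from position 3 through 30 (28 bp).

5'-TGAGGCCTGCTCTTGGGGGTGTCGCCTG-3'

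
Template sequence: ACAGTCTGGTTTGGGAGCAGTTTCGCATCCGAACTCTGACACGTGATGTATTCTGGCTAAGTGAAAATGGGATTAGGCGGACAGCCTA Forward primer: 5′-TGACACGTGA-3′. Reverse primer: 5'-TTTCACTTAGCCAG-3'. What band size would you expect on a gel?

Scanning the template, TGACACGTGA occurs at positions 37–46; this primer anneals to the bottom strand there with its 3' end pointing downstream.
The reverse primer's reverse complement is CTGGCTAAGTGAAA, which matches the template at positions 53–66.
The product runs from position 37 to position 66, so its length is 66 − 37 + 1 = 30 bp.

30 bp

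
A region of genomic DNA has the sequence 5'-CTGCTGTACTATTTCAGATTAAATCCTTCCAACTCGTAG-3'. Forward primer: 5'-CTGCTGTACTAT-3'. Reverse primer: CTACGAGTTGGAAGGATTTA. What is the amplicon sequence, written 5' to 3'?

5'-CTGCTGTACTATTTCAGATTAAATCCTTCCAACTCGTAG-3'

The forward primer matches the template at positions 1–12.
Taking the reverse complement of CTACGAGTTGGAAGGATTTA gives TAAATCCTTCCAACTCGTAG, found at positions 20–39 on the template; the primer anneals here to the top strand with its 3' end pointing upstream.
The product is the template from position 1 through 39 (39 bp).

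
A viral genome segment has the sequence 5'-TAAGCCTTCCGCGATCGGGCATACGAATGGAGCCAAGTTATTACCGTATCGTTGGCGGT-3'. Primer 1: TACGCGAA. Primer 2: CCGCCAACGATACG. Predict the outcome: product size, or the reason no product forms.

Primer 1 (TACGCGAA) does not match the top strand, and its reverse complement TTCGCGTA does not match either.
With no annealing site for primer 1, no amplification occurs.

No product — primer 1 has no binding site in the template.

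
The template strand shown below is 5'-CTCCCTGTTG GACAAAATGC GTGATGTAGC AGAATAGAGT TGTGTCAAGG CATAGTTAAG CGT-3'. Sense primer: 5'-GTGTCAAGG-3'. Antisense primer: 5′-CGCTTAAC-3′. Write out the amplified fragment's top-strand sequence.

Forward primer GTGTCAAGG is found on the top strand at positions 42–50.
Taking the reverse complement of CGCTTAAC gives GTTAAGCG, found at positions 55–62 on the template; the primer anneals here to the top strand with its 3' end pointing upstream.
The product is the template from position 42 through 62 (21 bp).

5'-GTGTCAAGGCATAGTTAAGCG-3'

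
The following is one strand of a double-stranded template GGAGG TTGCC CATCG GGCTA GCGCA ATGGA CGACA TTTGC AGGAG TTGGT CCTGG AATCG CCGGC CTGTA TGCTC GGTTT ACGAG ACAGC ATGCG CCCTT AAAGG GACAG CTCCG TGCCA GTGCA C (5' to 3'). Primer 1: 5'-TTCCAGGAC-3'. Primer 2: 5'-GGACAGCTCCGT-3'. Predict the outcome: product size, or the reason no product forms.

Primer 1 (TTCCAGGAC) has reverse complement GTCCTGGAA, which matches the top strand at positions 49–57; primer 1 anneals to the top strand there with its 3' end pointing upstream toward position 49.
Primer 2 (GGACAGCTCCGT) matches the top strand directly at positions 105–116; it anneals to the bottom strand with its 3' end pointing downstream toward position 116.
The 3' ends diverge (primer 1 extends toward position 1, primer 2 toward position 126), so the primers never converge on a shared product.

No product — the primers' 3' ends point away from each other.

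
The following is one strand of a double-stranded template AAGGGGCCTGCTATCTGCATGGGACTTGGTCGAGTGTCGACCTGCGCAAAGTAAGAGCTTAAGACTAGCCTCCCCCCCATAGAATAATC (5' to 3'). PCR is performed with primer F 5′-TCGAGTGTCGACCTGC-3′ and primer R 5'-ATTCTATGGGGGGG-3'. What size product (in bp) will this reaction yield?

56 bp

Forward primer TCGAGTGTCGACCTGC is found on the top strand at positions 30–45.
The reverse primer's reverse complement is CCCCCCCATAGAAT, which matches the template at positions 72–85.
Amplicon spans positions 30–85: 56 bp.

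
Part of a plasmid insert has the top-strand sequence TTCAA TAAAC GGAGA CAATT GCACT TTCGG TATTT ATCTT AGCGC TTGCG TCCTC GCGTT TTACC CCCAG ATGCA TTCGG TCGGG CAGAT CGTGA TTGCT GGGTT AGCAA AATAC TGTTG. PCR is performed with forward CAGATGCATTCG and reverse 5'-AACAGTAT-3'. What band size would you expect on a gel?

Forward primer CAGATGCATTCG is found on the top strand at positions 68–79.
Reverse complement of the reverse primer: ATACTGTT. This occurs on the top strand at positions 112–119.
Product length = (reverse-primer end) − (forward-primer start) + 1 = 119 − 68 + 1 = 52 bp.

52 bp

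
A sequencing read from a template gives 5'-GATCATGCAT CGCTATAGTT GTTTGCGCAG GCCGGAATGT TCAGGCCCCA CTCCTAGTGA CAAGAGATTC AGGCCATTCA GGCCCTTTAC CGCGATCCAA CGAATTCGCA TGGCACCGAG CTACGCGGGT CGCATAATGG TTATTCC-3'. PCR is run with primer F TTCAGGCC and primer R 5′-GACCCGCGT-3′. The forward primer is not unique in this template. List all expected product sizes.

92 bp, 64 bp, 55 bp

The forward primer TTCAGGCC matches the top strand at positions 40–47, 68–75, 77–84.
The reverse primer's reverse complement is ACGCGGGTC, matching at positions 123–131.
Each forward site pairs with the reverse site to give a product ending at position 131: sizes 92, 64, 55 bp.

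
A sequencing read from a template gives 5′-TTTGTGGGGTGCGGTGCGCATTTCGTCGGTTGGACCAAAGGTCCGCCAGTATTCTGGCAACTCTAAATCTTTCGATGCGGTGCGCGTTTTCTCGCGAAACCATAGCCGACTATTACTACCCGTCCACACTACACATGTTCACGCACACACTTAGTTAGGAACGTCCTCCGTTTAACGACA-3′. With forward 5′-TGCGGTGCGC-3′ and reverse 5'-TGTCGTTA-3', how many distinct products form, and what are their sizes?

The forward primer TGCGGTGCGC matches the top strand at positions 10–19, 76–85.
The reverse primer's reverse complement is TAACGACA, matching at positions 173–180.
Each forward site pairs with the reverse site to give a product ending at position 180: sizes 171, 105 bp.

Two products: 171 bp, 105 bp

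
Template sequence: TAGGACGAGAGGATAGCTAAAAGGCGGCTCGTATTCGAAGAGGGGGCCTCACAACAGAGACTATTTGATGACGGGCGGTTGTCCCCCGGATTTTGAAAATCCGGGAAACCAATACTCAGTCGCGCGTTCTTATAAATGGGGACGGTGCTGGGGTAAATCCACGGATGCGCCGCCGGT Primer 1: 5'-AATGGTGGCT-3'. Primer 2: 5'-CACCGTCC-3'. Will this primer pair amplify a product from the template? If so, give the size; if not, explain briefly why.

Primer 1 (AATGGTGGCT) does not match the top strand, and its reverse complement AGCCACCATT does not match either.
With no annealing site for primer 1, no amplification occurs.

No product — primer 1 has no binding site in the template.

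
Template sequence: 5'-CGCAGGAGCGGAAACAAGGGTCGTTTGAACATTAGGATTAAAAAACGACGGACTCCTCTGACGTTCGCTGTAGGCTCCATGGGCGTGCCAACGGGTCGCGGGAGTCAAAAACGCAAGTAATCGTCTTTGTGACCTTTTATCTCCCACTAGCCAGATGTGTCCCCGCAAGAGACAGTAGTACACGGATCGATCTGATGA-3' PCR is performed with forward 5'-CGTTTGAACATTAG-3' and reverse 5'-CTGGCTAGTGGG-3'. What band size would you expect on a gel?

133 bp

Forward primer CGTTTGAACATTAG is found on the top strand at positions 22–35.
Taking the reverse complement of CTGGCTAGTGGG gives CCCACTAGCCAG, found at positions 143–154 on the template; the primer anneals here to the top strand with its 3' end pointing upstream.
The product runs from position 22 to position 154, so its length is 154 − 22 + 1 = 133 bp.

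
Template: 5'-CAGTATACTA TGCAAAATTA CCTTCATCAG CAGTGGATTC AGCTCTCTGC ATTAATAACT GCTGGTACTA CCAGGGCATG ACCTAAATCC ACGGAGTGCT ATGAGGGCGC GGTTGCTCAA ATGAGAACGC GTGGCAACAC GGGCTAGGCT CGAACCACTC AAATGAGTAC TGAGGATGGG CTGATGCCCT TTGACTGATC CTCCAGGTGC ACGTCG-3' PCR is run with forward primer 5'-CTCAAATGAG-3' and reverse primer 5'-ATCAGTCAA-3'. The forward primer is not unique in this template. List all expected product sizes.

84 bp, 42 bp

The forward primer CTCAAATGAG matches the top strand at positions 116–125, 158–167.
The reverse primer's reverse complement is TTGACTGAT, matching at positions 191–199.
Each forward site pairs with the reverse site to give a product ending at position 199: sizes 84, 42 bp.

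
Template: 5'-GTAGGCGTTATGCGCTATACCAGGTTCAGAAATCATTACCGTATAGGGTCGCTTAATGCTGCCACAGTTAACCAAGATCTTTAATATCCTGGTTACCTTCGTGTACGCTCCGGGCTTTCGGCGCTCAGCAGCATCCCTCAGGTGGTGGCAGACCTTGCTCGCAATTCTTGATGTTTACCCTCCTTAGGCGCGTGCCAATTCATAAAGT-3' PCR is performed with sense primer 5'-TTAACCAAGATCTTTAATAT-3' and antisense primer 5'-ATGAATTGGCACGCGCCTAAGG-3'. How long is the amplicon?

136 bp

Forward primer TTAACCAAGATCTTTAATAT is found on the top strand at positions 68–87.
Taking the reverse complement of ATGAATTGGCACGCGCCTAAGG gives CCTTAGGCGCGTGCCAATTCAT, found at positions 182–203 on the template; the primer anneals here to the top strand with its 3' end pointing upstream.
The product runs from position 68 to position 203, so its length is 203 − 68 + 1 = 136 bp.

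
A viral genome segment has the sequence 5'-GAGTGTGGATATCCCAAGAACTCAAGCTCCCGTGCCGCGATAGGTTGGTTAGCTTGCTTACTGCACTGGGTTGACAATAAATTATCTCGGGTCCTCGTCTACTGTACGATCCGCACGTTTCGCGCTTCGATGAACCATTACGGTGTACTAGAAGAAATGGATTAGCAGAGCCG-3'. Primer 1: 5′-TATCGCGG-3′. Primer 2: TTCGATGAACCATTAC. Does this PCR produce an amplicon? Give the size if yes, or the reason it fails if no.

No product — the primers' 3' ends point away from each other.

Primer 1 (TATCGCGG) has reverse complement CCGCGATA, which matches the top strand at positions 35–42; primer 1 anneals to the top strand there with its 3' end pointing upstream toward position 35.
Primer 2 (TTCGATGAACCATTAC) matches the top strand directly at positions 126–141; it anneals to the bottom strand with its 3' end pointing downstream toward position 141.
The 3' ends diverge (primer 1 extends toward position 1, primer 2 toward position 173), so the primers never converge on a shared product.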